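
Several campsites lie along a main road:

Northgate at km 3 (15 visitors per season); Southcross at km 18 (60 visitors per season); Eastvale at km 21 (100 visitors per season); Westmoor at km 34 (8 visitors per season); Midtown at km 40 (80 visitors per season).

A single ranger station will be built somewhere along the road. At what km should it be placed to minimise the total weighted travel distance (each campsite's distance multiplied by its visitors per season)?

x = 21

For a sum of weighted absolute distances on a line, the optimum is the weighted median (not the mean). Total weight W = 263; half-weight = 131.5.
Sort by position and accumulate weight:
  km 3 (Northgate, w=15) → cum 15
  km 18 (Southcross, w=60) → cum 75
  km 21 (Eastvale, w=100) → cum 175  ≥ 131.5 → median here
  km 34 (Westmoor, w=8) → cum 183
  km 40 (Midtown, w=80) → cum 263
Optimal location: km 21.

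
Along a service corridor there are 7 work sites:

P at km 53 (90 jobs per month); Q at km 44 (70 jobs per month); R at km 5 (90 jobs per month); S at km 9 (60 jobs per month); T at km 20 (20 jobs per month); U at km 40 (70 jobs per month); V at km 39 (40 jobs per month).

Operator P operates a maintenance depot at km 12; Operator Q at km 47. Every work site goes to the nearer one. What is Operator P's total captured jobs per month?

170

The indifferent point is the midpoint (12+47)/2 = 29.5; work sites left of it (closer to Operator P at 12) go to Operator P, those right go to Operator Q.
  R at 5 (w=90) → Operator P
  S at 9 (w=60) → Operator P
  T at 20 (w=20) → Operator P
  V at 39 (w=40) → Operator Q
  U at 40 (w=70) → Operator Q
  Q at 44 (w=70) → Operator Q
  P at 53 (w=90) → Operator Q
Operator P captures 170; Operator Q captures 270.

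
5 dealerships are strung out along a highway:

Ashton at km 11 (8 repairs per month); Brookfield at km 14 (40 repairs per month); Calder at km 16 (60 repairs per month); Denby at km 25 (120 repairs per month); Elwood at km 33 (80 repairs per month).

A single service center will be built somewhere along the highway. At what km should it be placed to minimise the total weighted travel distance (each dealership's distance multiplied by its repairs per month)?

For a sum of weighted absolute distances on a line, the optimum is the weighted median (not the mean). Total weight W = 308; half-weight = 154.
Sort by position and accumulate weight:
  km 11 (Ashton, w=8) → cum 8
  km 14 (Brookfield, w=40) → cum 48
  km 16 (Calder, w=60) → cum 108
  km 25 (Denby, w=120) → cum 228  ≥ 154 → median here
  km 33 (Elwood, w=80) → cum 308
Optimal location: km 25.

x = 25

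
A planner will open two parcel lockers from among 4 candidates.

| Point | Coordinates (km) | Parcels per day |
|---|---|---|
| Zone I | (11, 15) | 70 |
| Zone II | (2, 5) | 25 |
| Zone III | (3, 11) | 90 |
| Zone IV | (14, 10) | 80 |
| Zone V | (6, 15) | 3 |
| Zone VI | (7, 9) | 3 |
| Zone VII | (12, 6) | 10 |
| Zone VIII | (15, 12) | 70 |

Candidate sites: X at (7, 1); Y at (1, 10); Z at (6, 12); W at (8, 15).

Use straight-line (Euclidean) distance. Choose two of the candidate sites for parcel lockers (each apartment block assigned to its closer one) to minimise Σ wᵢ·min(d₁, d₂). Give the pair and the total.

Evaluate every pair (each demand assigned to the nearer of the two):
  {Y, W}: total = 1819.4
  {Z, W}: total = 1954.4
  {Y, Z}: total = 2129.9
  {X, W}: total = 2199.2
  {X, Z}: total = 2231.7
  {X, Y}: total = 3085.8
Best pair: {Y, W} with total 1819.4.

{Y, W}, total 1819.4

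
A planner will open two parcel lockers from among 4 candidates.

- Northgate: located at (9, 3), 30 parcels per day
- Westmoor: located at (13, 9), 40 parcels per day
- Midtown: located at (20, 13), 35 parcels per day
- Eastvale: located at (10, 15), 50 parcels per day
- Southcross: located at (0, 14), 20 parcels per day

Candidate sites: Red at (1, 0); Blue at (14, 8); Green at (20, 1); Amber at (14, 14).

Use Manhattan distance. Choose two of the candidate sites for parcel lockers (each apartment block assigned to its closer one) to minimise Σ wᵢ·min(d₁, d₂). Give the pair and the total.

Evaluate every pair (each demand assigned to the nearer of the two):
  {Blue, Amber}: total = 1155
  {Red, Amber}: total = 1345
  {Green, Amber}: total = 1405
  {Red, Blue}: total = 1615
  {Blue, Green}: total = 1715
  {Red, Green}: total = 2850
Best pair: {Blue, Amber} with total 1155.

{Blue, Amber}, total 1155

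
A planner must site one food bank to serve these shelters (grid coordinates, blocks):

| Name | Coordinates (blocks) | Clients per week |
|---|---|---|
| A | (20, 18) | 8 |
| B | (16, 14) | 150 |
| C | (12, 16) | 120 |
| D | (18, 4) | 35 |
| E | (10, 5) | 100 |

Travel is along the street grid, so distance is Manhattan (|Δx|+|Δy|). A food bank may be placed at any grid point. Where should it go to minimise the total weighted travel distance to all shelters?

Manhattan distance separates: Σwᵢ(|x−xᵢ|+|y−yᵢ|) = Σwᵢ|x−xᵢ| + Σwᵢ|y−yᵢ|, so x and y are optimised independently as 1-D weighted medians.
Total weight W = 413; half = 206.5.
x-coordinate, sorted with cumulative weight:
  x=10 (E, w=100) cum 100
  x=12 (C, w=120) cum 220  ← median
  x=16 (B, w=150) cum 370
  x=18 (D, w=35) cum 405
  x=20 (A, w=8) cum 413
⇒ x* = 12
y-coordinate, sorted with cumulative weight:
  y=4 (D, w=35) cum 35
  y=5 (E, w=100) cum 135
  y=14 (B, w=150) cum 285  ← median
  y=16 (C, w=120) cum 405
  y=18 (A, w=8) cum 413
⇒ y* = 14

(12, 14)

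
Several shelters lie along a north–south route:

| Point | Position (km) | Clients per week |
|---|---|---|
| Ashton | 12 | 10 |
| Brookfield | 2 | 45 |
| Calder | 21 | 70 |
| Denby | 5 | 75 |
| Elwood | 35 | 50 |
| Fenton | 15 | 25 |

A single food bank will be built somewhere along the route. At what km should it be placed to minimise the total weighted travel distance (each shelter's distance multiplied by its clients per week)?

For a sum of weighted absolute distances on a line, the optimum is the weighted median (not the mean). Total weight W = 275; half-weight = 137.5.
Sort by position and accumulate weight:
  km 2 (Brookfield, w=45) → cum 45
  km 5 (Denby, w=75) → cum 120
  km 12 (Ashton, w=10) → cum 130
  km 15 (Fenton, w=25) → cum 155  ≥ 137.5 → median here
  km 21 (Calder, w=70) → cum 225
  km 35 (Elwood, w=50) → cum 275
Optimal location: km 15.

x = 15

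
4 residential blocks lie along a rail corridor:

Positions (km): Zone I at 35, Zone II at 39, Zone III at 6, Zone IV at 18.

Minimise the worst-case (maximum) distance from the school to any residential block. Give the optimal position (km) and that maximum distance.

The 1-center on a line is the midpoint of the two extreme points: leftmost at 6, rightmost at 39.
Optimal location = (6 + 39)/2 = 22.5; maximum distance = (39 − 6)/2 = 16.5.

location 22.5, max distance 16.5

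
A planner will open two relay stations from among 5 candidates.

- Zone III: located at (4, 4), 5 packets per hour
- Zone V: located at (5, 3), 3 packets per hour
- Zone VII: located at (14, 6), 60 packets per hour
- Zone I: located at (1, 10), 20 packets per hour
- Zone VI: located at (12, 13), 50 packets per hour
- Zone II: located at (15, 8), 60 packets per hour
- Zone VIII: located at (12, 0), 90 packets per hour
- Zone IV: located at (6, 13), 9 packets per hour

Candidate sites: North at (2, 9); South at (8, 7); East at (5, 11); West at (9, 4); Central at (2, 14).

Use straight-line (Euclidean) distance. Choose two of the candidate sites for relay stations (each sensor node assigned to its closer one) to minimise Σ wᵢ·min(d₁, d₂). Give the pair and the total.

Evaluate every pair (each demand assigned to the nearer of the two):
  {East, West}: total = 1709.7
  {North, West}: total = 1796.7
  {South, West}: total = 1804.5
  {West, Central}: total = 1837.1
  {North, South}: total = 1994.6
  {South, East}: total = 2018.0
  {South, Central}: total = 2035.0
  {North, East}: total = 2877.1
  {East, Central}: total = 2943.6
  {North, Central}: total = 3350.2
Best pair: {East, West} with total 1709.7.

{East, West}, total 1709.7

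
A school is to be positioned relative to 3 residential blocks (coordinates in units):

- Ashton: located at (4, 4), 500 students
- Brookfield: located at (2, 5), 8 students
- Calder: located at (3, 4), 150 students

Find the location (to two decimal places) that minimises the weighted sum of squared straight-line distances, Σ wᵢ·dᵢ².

(3.75, 4.01)

The minimiser of Σwᵢ‖p−pᵢ‖² is the weighted centroid p* = (Σwᵢpᵢ)/(Σwᵢ).
Σwᵢ = 658.
Σwᵢxᵢ = 500·4 + 8·2 + 150·3 = 2466.
Σwᵢyᵢ = 500·4 + 8·5 + 150·4 = 2640.
x* = 2466/658 = 3.75, y* = 2640/658 = 4.01.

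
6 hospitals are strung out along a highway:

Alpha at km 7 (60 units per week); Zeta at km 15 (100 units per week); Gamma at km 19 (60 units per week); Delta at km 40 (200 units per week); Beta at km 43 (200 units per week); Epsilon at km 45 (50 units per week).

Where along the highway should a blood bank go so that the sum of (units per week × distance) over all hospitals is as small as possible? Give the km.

x = 40

For a sum of weighted absolute distances on a line, the optimum is the weighted median (not the mean). Total weight W = 670; half-weight = 335.
Sort by position and accumulate weight:
  km 7 (Alpha, w=60) → cum 60
  km 15 (Zeta, w=100) → cum 160
  km 19 (Gamma, w=60) → cum 220
  km 40 (Delta, w=200) → cum 420  ≥ 335 → median here
  km 43 (Beta, w=200) → cum 620
  km 45 (Epsilon, w=50) → cum 670
Optimal location: km 40.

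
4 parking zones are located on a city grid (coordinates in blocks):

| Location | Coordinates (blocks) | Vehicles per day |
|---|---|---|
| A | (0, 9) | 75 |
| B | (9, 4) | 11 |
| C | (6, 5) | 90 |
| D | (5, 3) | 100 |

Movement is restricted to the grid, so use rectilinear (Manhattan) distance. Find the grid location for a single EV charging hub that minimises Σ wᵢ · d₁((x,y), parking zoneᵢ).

Manhattan distance separates: Σwᵢ(|x−xᵢ|+|y−yᵢ|) = Σwᵢ|x−xᵢ| + Σwᵢ|y−yᵢ|, so x and y are optimised independently as 1-D weighted medians.
Total weight W = 276; half = 138.
x-coordinate, sorted with cumulative weight:
  x=0 (A, w=75) cum 75
  x=5 (D, w=100) cum 175  ← median
  x=6 (C, w=90) cum 265
  x=9 (B, w=11) cum 276
⇒ x* = 5
y-coordinate, sorted with cumulative weight:
  y=3 (D, w=100) cum 100
  y=4 (B, w=11) cum 111
  y=5 (C, w=90) cum 201  ← median
  y=9 (A, w=75) cum 276
⇒ y* = 5

(5, 5)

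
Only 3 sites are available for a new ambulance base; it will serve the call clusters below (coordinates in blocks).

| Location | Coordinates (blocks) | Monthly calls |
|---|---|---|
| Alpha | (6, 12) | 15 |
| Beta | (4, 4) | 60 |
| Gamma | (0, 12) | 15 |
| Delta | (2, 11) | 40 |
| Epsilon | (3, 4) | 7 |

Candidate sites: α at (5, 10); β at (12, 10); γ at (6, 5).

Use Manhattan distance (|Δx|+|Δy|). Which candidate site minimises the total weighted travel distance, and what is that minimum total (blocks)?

Total weighted distance at each candidate:
  α (5, 10): total = 786
  β (12, 10): total = 1715
  γ (6, 5): total = 908
Minimum is at α with total 786 blocks.

α, total 786 blocks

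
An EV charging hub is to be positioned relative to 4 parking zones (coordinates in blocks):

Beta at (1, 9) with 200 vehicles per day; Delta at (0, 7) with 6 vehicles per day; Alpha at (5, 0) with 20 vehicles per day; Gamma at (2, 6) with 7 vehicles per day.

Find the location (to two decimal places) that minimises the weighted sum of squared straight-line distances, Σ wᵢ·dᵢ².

The minimiser of Σwᵢ‖p−pᵢ‖² is the weighted centroid p* = (Σwᵢpᵢ)/(Σwᵢ).
Σwᵢ = 233.
Σwᵢxᵢ = 200·1 + 6·0 + 20·5 + 7·2 = 314.
Σwᵢyᵢ = 200·9 + 6·7 + 20·0 + 7·6 = 1884.
x* = 314/233 = 1.35, y* = 1884/233 = 8.09.

(1.35, 8.09)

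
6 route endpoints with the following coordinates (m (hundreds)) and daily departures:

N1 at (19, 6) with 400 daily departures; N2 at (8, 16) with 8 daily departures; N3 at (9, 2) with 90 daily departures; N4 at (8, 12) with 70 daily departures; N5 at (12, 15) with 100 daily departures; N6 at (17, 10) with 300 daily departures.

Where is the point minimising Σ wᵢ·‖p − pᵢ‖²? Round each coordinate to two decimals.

(15.84, 8.31)

The minimiser of Σwᵢ‖p−pᵢ‖² is the weighted centroid p* = (Σwᵢpᵢ)/(Σwᵢ).
Σwᵢ = 968.
Σwᵢxᵢ = 400·19 + 8·8 + 90·9 + 70·8 + 100·12 + 300·17 = 15334.
Σwᵢyᵢ = 400·6 + 8·16 + 90·2 + 70·12 + 100·15 + 300·10 = 8048.
x* = 15334/968 = 15.84, y* = 8048/968 = 8.31.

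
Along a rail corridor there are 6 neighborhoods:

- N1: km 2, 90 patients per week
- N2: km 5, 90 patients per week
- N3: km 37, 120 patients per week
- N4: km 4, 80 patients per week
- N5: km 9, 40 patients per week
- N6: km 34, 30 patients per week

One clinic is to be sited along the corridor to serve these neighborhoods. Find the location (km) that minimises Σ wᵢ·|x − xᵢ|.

For a sum of weighted absolute distances on a line, the optimum is the weighted median (not the mean). Total weight W = 450; half-weight = 225.
Sort by position and accumulate weight:
  km 2 (N1, w=90) → cum 90
  km 4 (N4, w=80) → cum 170
  km 5 (N2, w=90) → cum 260  ≥ 225 → median here
  km 9 (N5, w=40) → cum 300
  km 34 (N6, w=30) → cum 330
  km 37 (N3, w=120) → cum 450
Optimal location: km 5.

x = 5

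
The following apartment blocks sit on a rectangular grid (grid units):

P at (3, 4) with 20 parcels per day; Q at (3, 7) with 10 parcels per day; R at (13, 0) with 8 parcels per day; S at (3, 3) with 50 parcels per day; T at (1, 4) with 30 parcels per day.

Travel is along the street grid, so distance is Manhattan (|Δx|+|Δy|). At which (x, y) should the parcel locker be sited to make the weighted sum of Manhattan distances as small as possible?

Manhattan distance separates: Σwᵢ(|x−xᵢ|+|y−yᵢ|) = Σwᵢ|x−xᵢ| + Σwᵢ|y−yᵢ|, so x and y are optimised independently as 1-D weighted medians.
Total weight W = 118; half = 59.
x-coordinate, sorted with cumulative weight:
  x=1 (T, w=30) cum 30
  x=3 (P, w=20) cum 50
  x=3 (Q, w=10) cum 60  ← median
  x=3 (S, w=50) cum 110
  x=13 (R, w=8) cum 118
⇒ x* = 3
y-coordinate, sorted with cumulative weight:
  y=0 (R, w=8) cum 8
  y=3 (S, w=50) cum 58
  y=4 (P, w=20) cum 78  ← median
  y=4 (T, w=30) cum 108
  y=7 (Q, w=10) cum 118
⇒ y* = 4

(3, 4)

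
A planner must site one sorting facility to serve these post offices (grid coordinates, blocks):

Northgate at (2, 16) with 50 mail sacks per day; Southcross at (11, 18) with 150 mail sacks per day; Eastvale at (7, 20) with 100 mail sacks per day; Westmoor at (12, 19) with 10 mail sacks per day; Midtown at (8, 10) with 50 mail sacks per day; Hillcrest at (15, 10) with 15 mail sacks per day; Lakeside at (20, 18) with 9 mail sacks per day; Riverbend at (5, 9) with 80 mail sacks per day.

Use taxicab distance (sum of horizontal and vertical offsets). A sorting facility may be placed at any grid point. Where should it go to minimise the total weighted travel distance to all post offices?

(8, 18)

Manhattan distance separates: Σwᵢ(|x−xᵢ|+|y−yᵢ|) = Σwᵢ|x−xᵢ| + Σwᵢ|y−yᵢ|, so x and y are optimised independently as 1-D weighted medians.
Total weight W = 464; half = 232.
x-coordinate, sorted with cumulative weight:
  x=2 (Northgate, w=50) cum 50
  x=5 (Riverbend, w=80) cum 130
  x=7 (Eastvale, w=100) cum 230
  x=8 (Midtown, w=50) cum 280  ← median
  x=11 (Southcross, w=150) cum 430
  x=12 (Westmoor, w=10) cum 440
  x=15 (Hillcrest, w=15) cum 455
  x=20 (Lakeside, w=9) cum 464
⇒ x* = 8
y-coordinate, sorted with cumulative weight:
  y=9 (Riverbend, w=80) cum 80
  y=10 (Midtown, w=50) cum 130
  y=10 (Hillcrest, w=15) cum 145
  y=16 (Northgate, w=50) cum 195
  y=18 (Southcross, w=150) cum 345  ← median
  y=18 (Lakeside, w=9) cum 354
  y=19 (Westmoor, w=10) cum 364
  y=20 (Eastvale, w=100) cum 464
⇒ y* = 18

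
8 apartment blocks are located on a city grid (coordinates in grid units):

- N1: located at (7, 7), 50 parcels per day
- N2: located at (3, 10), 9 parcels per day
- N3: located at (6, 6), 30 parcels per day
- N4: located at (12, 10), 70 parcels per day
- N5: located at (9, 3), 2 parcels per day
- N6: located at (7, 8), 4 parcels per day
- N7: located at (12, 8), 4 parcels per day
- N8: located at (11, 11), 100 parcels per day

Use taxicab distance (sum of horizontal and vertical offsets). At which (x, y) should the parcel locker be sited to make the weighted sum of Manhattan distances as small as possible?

Manhattan distance separates: Σwᵢ(|x−xᵢ|+|y−yᵢ|) = Σwᵢ|x−xᵢ| + Σwᵢ|y−yᵢ|, so x and y are optimised independently as 1-D weighted medians.
Total weight W = 269; half = 134.5.
x-coordinate, sorted with cumulative weight:
  x=3 (N2, w=9) cum 9
  x=6 (N3, w=30) cum 39
  x=7 (N1, w=50) cum 89
  x=7 (N6, w=4) cum 93
  x=9 (N5, w=2) cum 95
  x=11 (N8, w=100) cum 195  ← median
  x=12 (N4, w=70) cum 265
  x=12 (N7, w=4) cum 269
⇒ x* = 11
y-coordinate, sorted with cumulative weight:
  y=3 (N5, w=2) cum 2
  y=6 (N3, w=30) cum 32
  y=7 (N1, w=50) cum 82
  y=8 (N6, w=4) cum 86
  y=8 (N7, w=4) cum 90
  y=10 (N2, w=9) cum 99
  y=10 (N4, w=70) cum 169  ← median
  y=11 (N8, w=100) cum 269
⇒ y* = 10

(11, 10)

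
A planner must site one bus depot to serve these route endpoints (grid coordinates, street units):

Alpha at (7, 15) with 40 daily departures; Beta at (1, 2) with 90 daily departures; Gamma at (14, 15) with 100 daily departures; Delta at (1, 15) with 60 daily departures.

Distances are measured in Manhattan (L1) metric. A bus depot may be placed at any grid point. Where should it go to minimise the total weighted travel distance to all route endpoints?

Manhattan distance separates: Σwᵢ(|x−xᵢ|+|y−yᵢ|) = Σwᵢ|x−xᵢ| + Σwᵢ|y−yᵢ|, so x and y are optimised independently as 1-D weighted medians.
Total weight W = 290; half = 145.
x-coordinate, sorted with cumulative weight:
  x=1 (Beta, w=90) cum 90
  x=1 (Delta, w=60) cum 150  ← median
  x=7 (Alpha, w=40) cum 190
  x=14 (Gamma, w=100) cum 290
⇒ x* = 1
y-coordinate, sorted with cumulative weight:
  y=2 (Beta, w=90) cum 90
  y=15 (Alpha, w=40) cum 130
  y=15 (Gamma, w=100) cum 230  ← median
  y=15 (Delta, w=60) cum 290
⇒ y* = 15

(1, 15)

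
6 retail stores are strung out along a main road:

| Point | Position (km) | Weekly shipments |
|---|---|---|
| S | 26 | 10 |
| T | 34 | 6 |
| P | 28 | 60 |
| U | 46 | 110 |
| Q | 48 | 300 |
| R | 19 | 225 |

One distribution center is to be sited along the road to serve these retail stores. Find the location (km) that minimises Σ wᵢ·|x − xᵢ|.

x = 46

For a sum of weighted absolute distances on a line, the optimum is the weighted median (not the mean). Total weight W = 711; half-weight = 355.5.
Sort by position and accumulate weight:
  km 19 (R, w=225) → cum 225
  km 26 (S, w=10) → cum 235
  km 28 (P, w=60) → cum 295
  km 34 (T, w=6) → cum 301
  km 46 (U, w=110) → cum 411  ≥ 355.5 → median here
  km 48 (Q, w=300) → cum 711
Optimal location: km 46.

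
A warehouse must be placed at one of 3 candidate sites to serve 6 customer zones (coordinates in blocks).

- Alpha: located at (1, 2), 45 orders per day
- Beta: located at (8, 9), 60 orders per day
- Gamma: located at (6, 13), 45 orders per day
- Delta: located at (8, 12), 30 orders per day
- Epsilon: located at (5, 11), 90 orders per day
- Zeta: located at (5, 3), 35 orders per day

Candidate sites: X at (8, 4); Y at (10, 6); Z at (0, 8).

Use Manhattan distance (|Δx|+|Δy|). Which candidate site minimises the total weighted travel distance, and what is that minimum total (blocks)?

Total weighted distance at each candidate:
  X (8, 4): total = 2480
  Y (10, 6): total = 2800
  Z (0, 8): total = 2780
Minimum is at X with total 2480 blocks.

X, total 2480 blocks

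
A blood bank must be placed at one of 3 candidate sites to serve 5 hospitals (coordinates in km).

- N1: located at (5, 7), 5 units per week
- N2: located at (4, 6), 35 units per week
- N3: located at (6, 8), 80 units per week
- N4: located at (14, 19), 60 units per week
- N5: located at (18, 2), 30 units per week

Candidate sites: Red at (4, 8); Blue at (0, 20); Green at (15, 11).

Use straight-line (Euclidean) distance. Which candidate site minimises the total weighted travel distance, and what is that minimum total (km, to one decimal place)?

Total weighted distance at each candidate:
  Red (4, 8): total = 1586.0
  Blue (0, 20): total = 3258.4
  Green (15, 11): total = 2004.0
Minimum is at Red with total 1586.0 km.

Red, total 1586.0 km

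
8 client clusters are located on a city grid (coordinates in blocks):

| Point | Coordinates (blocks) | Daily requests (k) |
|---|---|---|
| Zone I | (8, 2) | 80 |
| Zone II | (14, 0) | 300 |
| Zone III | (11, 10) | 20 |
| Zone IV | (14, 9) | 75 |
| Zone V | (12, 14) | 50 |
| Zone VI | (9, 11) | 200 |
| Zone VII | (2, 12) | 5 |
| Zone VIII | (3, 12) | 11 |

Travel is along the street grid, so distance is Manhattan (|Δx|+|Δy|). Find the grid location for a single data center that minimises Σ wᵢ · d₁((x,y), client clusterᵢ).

Manhattan distance separates: Σwᵢ(|x−xᵢ|+|y−yᵢ|) = Σwᵢ|x−xᵢ| + Σwᵢ|y−yᵢ|, so x and y are optimised independently as 1-D weighted medians.
Total weight W = 741; half = 370.5.
x-coordinate, sorted with cumulative weight:
  x=2 (Zone VII, w=5) cum 5
  x=3 (Zone VIII, w=11) cum 16
  x=8 (Zone I, w=80) cum 96
  x=9 (Zone VI, w=200) cum 296
  x=11 (Zone III, w=20) cum 316
  x=12 (Zone V, w=50) cum 366
  x=14 (Zone II, w=300) cum 666  ← median
  x=14 (Zone IV, w=75) cum 741
⇒ x* = 14
y-coordinate, sorted with cumulative weight:
  y=0 (Zone II, w=300) cum 300
  y=2 (Zone I, w=80) cum 380  ← median
  y=9 (Zone IV, w=75) cum 455
  y=10 (Zone III, w=20) cum 475
  y=11 (Zone VI, w=200) cum 675
  y=12 (Zone VII, w=5) cum 680
  y=12 (Zone VIII, w=11) cum 691
  y=14 (Zone V, w=50) cum 741
⇒ y* = 2

(14, 2)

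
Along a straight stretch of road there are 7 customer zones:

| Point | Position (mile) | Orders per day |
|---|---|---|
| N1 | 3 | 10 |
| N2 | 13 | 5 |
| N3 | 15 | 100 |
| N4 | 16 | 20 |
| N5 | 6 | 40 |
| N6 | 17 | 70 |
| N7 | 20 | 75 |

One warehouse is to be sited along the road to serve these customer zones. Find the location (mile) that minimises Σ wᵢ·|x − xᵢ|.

x = 16

For a sum of weighted absolute distances on a line, the optimum is the weighted median (not the mean). Total weight W = 320; half-weight = 160.
Sort by position and accumulate weight:
  mile 3 (N1, w=10) → cum 10
  mile 6 (N5, w=40) → cum 50
  mile 13 (N2, w=5) → cum 55
  mile 15 (N3, w=100) → cum 155
  mile 16 (N4, w=20) → cum 175  ≥ 160 → median here
  mile 17 (N6, w=70) → cum 245
  mile 20 (N7, w=75) → cum 320
Optimal location: mile 16.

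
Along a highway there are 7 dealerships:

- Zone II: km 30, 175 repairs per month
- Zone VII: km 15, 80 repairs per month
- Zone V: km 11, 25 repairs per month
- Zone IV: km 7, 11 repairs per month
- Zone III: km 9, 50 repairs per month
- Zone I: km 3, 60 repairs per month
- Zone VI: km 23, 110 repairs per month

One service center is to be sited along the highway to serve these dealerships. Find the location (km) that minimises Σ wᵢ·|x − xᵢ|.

x = 23

For a sum of weighted absolute distances on a line, the optimum is the weighted median (not the mean). Total weight W = 511; half-weight = 255.5.
Sort by position and accumulate weight:
  km 3 (Zone I, w=60) → cum 60
  km 7 (Zone IV, w=11) → cum 71
  km 9 (Zone III, w=50) → cum 121
  km 11 (Zone V, w=25) → cum 146
  km 15 (Zone VII, w=80) → cum 226
  km 23 (Zone VI, w=110) → cum 336  ≥ 255.5 → median here
  km 30 (Zone II, w=175) → cum 511
Optimal location: km 23.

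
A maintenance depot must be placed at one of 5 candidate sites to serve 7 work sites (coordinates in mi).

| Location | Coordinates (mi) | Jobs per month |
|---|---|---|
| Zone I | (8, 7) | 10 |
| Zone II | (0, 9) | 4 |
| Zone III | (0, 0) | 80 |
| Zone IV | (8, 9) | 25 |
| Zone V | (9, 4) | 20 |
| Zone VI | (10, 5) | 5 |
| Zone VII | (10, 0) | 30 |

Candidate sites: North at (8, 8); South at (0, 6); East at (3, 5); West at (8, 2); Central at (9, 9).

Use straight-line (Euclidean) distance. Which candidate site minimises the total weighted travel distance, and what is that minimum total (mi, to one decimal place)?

West, total 1074.8 mi

Total weighted distance at each candidate:
  North (8, 8): total = 1320.2
  South (0, 6): total = 1370.7
  East (3, 5): total = 1115.1
  West (8, 2): total = 1074.8
  Central (9, 9): total = 1493.9
Minimum is at West with total 1074.8 mi.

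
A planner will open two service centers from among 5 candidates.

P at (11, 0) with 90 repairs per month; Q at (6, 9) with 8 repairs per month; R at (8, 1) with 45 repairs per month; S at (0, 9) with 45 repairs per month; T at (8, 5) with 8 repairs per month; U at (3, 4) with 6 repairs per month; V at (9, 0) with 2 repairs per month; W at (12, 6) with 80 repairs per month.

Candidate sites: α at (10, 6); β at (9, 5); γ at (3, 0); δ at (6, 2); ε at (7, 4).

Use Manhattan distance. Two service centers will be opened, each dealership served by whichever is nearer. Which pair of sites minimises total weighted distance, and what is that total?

Evaluate every pair (each demand assigned to the nearer of the two):
  {α, ε}: total = 1610
  {α, δ}: total = 1630
  {α, β}: total = 1716
  {α, γ}: total = 1716
  {β, ε}: total = 1760
  {β, δ}: total = 1774
  {β, γ}: total = 1813
  {δ, ε}: total = 1963
  {γ, ε}: total = 2100
  {γ, δ}: total = 2235
Best pair: {α, ε} with total 1610.

{α, ε}, total 1610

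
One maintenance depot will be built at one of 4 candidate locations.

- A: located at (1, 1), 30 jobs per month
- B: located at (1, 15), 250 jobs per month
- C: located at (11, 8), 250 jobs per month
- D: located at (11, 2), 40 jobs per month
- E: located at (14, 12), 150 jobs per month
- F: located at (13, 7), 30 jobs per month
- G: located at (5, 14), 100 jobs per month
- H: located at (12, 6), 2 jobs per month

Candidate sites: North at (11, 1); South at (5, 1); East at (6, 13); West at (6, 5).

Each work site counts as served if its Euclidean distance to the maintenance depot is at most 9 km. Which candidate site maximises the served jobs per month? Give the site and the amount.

Coverage radius r = 9 km; a point is covered iff (Δx)²+(Δy)² ≤ 9² = 81.
  North (11, 1): covers {C, D, F, H} → 322
  South (5, 1): covers {A, D, H} → 72
  East (6, 13): covers {B, C, E, G} → 750
  West (6, 5): covers {A, C, D, F, H} → 352
Maximum coverage at East: 750 jobs per month.

East, covering 750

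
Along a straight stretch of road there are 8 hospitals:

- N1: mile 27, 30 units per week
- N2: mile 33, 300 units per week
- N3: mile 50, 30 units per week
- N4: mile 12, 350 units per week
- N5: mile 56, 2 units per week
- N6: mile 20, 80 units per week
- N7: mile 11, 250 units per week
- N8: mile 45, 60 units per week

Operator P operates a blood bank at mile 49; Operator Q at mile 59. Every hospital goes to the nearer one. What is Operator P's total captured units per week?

The indifferent point is the midpoint (49+59)/2 = 54; hospitals left of it (closer to Operator P at 49) go to Operator P, those right go to Operator Q.
  N7 at 11 (w=250) → Operator P
  N4 at 12 (w=350) → Operator P
  N6 at 20 (w=80) → Operator P
  N1 at 27 (w=30) → Operator P
  N2 at 33 (w=300) → Operator P
  N8 at 45 (w=60) → Operator P
  N3 at 50 (w=30) → Operator P
  N5 at 56 (w=2) → Operator Q
Operator P captures 1100; Operator Q captures 2.

1100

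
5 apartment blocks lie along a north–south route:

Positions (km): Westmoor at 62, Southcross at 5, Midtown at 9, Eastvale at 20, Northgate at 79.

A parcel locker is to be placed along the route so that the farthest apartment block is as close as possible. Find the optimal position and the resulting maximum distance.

location 42, max distance 37

The 1-center on a line is the midpoint of the two extreme points: leftmost at 5, rightmost at 79.
Optimal location = (5 + 79)/2 = 42; maximum distance = (79 − 5)/2 = 37.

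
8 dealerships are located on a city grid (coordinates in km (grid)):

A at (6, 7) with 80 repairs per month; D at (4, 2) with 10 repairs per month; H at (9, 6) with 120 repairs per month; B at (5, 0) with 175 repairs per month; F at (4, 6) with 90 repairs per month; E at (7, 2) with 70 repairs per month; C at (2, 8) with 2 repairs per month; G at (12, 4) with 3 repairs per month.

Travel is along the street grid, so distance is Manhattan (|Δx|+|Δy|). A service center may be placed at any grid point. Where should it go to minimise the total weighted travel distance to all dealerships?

Manhattan distance separates: Σwᵢ(|x−xᵢ|+|y−yᵢ|) = Σwᵢ|x−xᵢ| + Σwᵢ|y−yᵢ|, so x and y are optimised independently as 1-D weighted medians.
Total weight W = 550; half = 275.
x-coordinate, sorted with cumulative weight:
  x=2 (C, w=2) cum 2
  x=4 (D, w=10) cum 12
  x=4 (F, w=90) cum 102
  x=5 (B, w=175) cum 277  ← median
  x=6 (A, w=80) cum 357
  x=7 (E, w=70) cum 427
  x=9 (H, w=120) cum 547
  x=12 (G, w=3) cum 550
⇒ x* = 5
y-coordinate, sorted with cumulative weight:
  y=0 (B, w=175) cum 175
  y=2 (D, w=10) cum 185
  y=2 (E, w=70) cum 255
  y=4 (G, w=3) cum 258
  y=6 (H, w=120) cum 378  ← median
  y=6 (F, w=90) cum 468
  y=7 (A, w=80) cum 548
  y=8 (C, w=2) cum 550
⇒ y* = 6

(5, 6)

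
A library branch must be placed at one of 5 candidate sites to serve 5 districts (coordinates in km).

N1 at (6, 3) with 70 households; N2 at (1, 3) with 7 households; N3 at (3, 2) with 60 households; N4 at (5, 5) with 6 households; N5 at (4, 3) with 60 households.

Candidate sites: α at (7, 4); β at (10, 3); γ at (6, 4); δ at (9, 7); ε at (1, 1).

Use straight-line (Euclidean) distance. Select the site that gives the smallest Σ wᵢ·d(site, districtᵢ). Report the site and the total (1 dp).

Total weighted distance at each candidate:
  α (7, 4): total = 613.1
  β (10, 3): total = 1159.6
  γ (6, 4): total = 464.7
  δ (9, 7): total = 1292.2
  ε (1, 1): total = 775.4
Minimum is at γ with total 464.7 km.

γ, total 464.7 km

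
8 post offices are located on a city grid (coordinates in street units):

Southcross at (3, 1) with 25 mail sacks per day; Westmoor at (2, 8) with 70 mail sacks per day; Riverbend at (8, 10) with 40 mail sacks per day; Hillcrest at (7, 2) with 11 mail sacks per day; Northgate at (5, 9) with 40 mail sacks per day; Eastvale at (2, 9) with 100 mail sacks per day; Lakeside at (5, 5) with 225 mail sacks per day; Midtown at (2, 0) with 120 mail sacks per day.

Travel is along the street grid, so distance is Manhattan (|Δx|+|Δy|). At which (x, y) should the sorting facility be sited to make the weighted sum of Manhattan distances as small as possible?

Manhattan distance separates: Σwᵢ(|x−xᵢ|+|y−yᵢ|) = Σwᵢ|x−xᵢ| + Σwᵢ|y−yᵢ|, so x and y are optimised independently as 1-D weighted medians.
Total weight W = 631; half = 315.5.
x-coordinate, sorted with cumulative weight:
  x=2 (Westmoor, w=70) cum 70
  x=2 (Eastvale, w=100) cum 170
  x=2 (Midtown, w=120) cum 290
  x=3 (Southcross, w=25) cum 315
  x=5 (Northgate, w=40) cum 355  ← median
  x=5 (Lakeside, w=225) cum 580
  x=7 (Hillcrest, w=11) cum 591
  x=8 (Riverbend, w=40) cum 631
⇒ x* = 5
y-coordinate, sorted with cumulative weight:
  y=0 (Midtown, w=120) cum 120
  y=1 (Southcross, w=25) cum 145
  y=2 (Hillcrest, w=11) cum 156
  y=5 (Lakeside, w=225) cum 381  ← median
  y=8 (Westmoor, w=70) cum 451
  y=9 (Northgate, w=40) cum 491
  y=9 (Eastvale, w=100) cum 591
  y=10 (Riverbend, w=40) cum 631
⇒ y* = 5

(5, 5)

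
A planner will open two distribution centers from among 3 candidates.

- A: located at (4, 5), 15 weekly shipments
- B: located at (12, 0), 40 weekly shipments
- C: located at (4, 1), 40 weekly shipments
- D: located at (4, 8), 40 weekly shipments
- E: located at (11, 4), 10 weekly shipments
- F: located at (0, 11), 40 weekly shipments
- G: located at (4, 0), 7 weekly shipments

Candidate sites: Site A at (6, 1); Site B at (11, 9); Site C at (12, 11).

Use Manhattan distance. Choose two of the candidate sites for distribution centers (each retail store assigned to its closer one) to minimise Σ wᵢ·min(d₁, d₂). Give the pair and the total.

{Site A, Site B}, total 1361

Evaluate every pair (each demand assigned to the nearer of the two):
  {Site A, Site B}: total = 1361
  {Site A, Site C}: total = 1391
  {Site B, Site C}: total = 2127
Best pair: {Site A, Site B} with total 1361.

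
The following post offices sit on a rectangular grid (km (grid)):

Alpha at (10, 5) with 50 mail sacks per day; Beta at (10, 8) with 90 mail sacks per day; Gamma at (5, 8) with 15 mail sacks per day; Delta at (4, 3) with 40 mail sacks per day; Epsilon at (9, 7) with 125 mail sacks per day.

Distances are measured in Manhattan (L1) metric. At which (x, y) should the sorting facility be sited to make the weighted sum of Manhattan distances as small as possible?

(9, 7)

Manhattan distance separates: Σwᵢ(|x−xᵢ|+|y−yᵢ|) = Σwᵢ|x−xᵢ| + Σwᵢ|y−yᵢ|, so x and y are optimised independently as 1-D weighted medians.
Total weight W = 320; half = 160.
x-coordinate, sorted with cumulative weight:
  x=4 (Delta, w=40) cum 40
  x=5 (Gamma, w=15) cum 55
  x=9 (Epsilon, w=125) cum 180  ← median
  x=10 (Alpha, w=50) cum 230
  x=10 (Beta, w=90) cum 320
⇒ x* = 9
y-coordinate, sorted with cumulative weight:
  y=3 (Delta, w=40) cum 40
  y=5 (Alpha, w=50) cum 90
  y=7 (Epsilon, w=125) cum 215  ← median
  y=8 (Beta, w=90) cum 305
  y=8 (Gamma, w=15) cum 320
⇒ y* = 7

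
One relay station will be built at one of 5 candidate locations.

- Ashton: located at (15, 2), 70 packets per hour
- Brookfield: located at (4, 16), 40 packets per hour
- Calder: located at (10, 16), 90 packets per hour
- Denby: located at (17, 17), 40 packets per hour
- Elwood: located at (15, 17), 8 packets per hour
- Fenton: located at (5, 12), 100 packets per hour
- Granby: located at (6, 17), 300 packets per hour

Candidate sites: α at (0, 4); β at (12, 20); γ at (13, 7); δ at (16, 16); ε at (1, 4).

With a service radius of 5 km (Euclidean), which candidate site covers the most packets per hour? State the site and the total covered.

β, covering 98

Coverage radius r = 5 km; a point is covered iff (Δx)²+(Δy)² ≤ 5² = 25.
  α (0, 4): covers {none} → 0
  β (12, 20): covers {Calder, Elwood} → 98
  γ (13, 7): covers {none} → 0
  δ (16, 16): covers {Denby, Elwood} → 48
  ε (1, 4): covers {none} → 0
Maximum coverage at β: 98 packets per hour.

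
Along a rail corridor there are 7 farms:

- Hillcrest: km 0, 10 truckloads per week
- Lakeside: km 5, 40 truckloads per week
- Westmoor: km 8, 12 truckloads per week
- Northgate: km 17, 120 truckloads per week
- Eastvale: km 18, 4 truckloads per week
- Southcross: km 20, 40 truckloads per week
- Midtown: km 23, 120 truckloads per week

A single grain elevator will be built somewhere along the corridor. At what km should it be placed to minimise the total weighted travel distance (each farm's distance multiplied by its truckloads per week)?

x = 17

For a sum of weighted absolute distances on a line, the optimum is the weighted median (not the mean). Total weight W = 346; half-weight = 173.
Sort by position and accumulate weight:
  km 0 (Hillcrest, w=10) → cum 10
  km 5 (Lakeside, w=40) → cum 50
  km 8 (Westmoor, w=12) → cum 62
  km 17 (Northgate, w=120) → cum 182  ≥ 173 → median here
  km 18 (Eastvale, w=4) → cum 186
  km 20 (Southcross, w=40) → cum 226
  km 23 (Midtown, w=120) → cum 346
Optimal location: km 17.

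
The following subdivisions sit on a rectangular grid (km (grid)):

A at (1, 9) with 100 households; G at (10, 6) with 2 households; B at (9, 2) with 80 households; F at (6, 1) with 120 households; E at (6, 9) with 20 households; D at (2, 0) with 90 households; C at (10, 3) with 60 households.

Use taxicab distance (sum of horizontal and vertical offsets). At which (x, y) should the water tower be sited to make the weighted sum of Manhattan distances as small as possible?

(6, 2)

Manhattan distance separates: Σwᵢ(|x−xᵢ|+|y−yᵢ|) = Σwᵢ|x−xᵢ| + Σwᵢ|y−yᵢ|, so x and y are optimised independently as 1-D weighted medians.
Total weight W = 472; half = 236.
x-coordinate, sorted with cumulative weight:
  x=1 (A, w=100) cum 100
  x=2 (D, w=90) cum 190
  x=6 (F, w=120) cum 310  ← median
  x=6 (E, w=20) cum 330
  x=9 (B, w=80) cum 410
  x=10 (G, w=2) cum 412
  x=10 (C, w=60) cum 472
⇒ x* = 6
y-coordinate, sorted with cumulative weight:
  y=0 (D, w=90) cum 90
  y=1 (F, w=120) cum 210
  y=2 (B, w=80) cum 290  ← median
  y=3 (C, w=60) cum 350
  y=6 (G, w=2) cum 352
  y=9 (A, w=100) cum 452
  y=9 (E, w=20) cum 472
⇒ y* = 2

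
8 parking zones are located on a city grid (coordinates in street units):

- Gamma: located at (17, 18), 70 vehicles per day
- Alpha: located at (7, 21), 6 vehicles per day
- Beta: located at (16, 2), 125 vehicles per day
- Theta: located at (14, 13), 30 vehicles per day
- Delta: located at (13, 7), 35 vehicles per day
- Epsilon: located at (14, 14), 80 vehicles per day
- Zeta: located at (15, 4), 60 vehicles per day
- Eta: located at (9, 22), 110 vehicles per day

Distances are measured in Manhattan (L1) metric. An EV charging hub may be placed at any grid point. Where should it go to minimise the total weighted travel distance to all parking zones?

Manhattan distance separates: Σwᵢ(|x−xᵢ|+|y−yᵢ|) = Σwᵢ|x−xᵢ| + Σwᵢ|y−yᵢ|, so x and y are optimised independently as 1-D weighted medians.
Total weight W = 516; half = 258.
x-coordinate, sorted with cumulative weight:
  x=7 (Alpha, w=6) cum 6
  x=9 (Eta, w=110) cum 116
  x=13 (Delta, w=35) cum 151
  x=14 (Theta, w=30) cum 181
  x=14 (Epsilon, w=80) cum 261  ← median
  x=15 (Zeta, w=60) cum 321
  x=16 (Beta, w=125) cum 446
  x=17 (Gamma, w=70) cum 516
⇒ x* = 14
y-coordinate, sorted with cumulative weight:
  y=2 (Beta, w=125) cum 125
  y=4 (Zeta, w=60) cum 185
  y=7 (Delta, w=35) cum 220
  y=13 (Theta, w=30) cum 250
  y=14 (Epsilon, w=80) cum 330  ← median
  y=18 (Gamma, w=70) cum 400
  y=21 (Alpha, w=6) cum 406
  y=22 (Eta, w=110) cum 516
⇒ y* = 14

(14, 14)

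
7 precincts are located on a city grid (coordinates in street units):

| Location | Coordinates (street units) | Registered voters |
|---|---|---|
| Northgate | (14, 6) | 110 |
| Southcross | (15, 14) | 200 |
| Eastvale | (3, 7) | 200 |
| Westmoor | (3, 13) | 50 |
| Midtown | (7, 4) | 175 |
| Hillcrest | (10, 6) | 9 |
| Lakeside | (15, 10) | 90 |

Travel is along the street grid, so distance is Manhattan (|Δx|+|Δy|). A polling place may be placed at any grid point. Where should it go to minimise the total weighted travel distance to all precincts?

(7, 7)

Manhattan distance separates: Σwᵢ(|x−xᵢ|+|y−yᵢ|) = Σwᵢ|x−xᵢ| + Σwᵢ|y−yᵢ|, so x and y are optimised independently as 1-D weighted medians.
Total weight W = 834; half = 417.
x-coordinate, sorted with cumulative weight:
  x=3 (Eastvale, w=200) cum 200
  x=3 (Westmoor, w=50) cum 250
  x=7 (Midtown, w=175) cum 425  ← median
  x=10 (Hillcrest, w=9) cum 434
  x=14 (Northgate, w=110) cum 544
  x=15 (Southcross, w=200) cum 744
  x=15 (Lakeside, w=90) cum 834
⇒ x* = 7
y-coordinate, sorted with cumulative weight:
  y=4 (Midtown, w=175) cum 175
  y=6 (Northgate, w=110) cum 285
  y=6 (Hillcrest, w=9) cum 294
  y=7 (Eastvale, w=200) cum 494  ← median
  y=10 (Lakeside, w=90) cum 584
  y=13 (Westmoor, w=50) cum 634
  y=14 (Southcross, w=200) cum 834
⇒ y* = 7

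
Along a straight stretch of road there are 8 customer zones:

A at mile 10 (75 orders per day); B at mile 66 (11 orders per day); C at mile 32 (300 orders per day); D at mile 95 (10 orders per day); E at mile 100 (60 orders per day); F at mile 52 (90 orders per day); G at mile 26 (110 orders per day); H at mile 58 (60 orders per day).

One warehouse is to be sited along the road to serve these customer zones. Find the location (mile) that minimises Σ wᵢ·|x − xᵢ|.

x = 32

For a sum of weighted absolute distances on a line, the optimum is the weighted median (not the mean). Total weight W = 716; half-weight = 358.
Sort by position and accumulate weight:
  mile 10 (A, w=75) → cum 75
  mile 26 (G, w=110) → cum 185
  mile 32 (C, w=300) → cum 485  ≥ 358 → median here
  mile 52 (F, w=90) → cum 575
  mile 58 (H, w=60) → cum 635
  mile 66 (B, w=11) → cum 646
  mile 95 (D, w=10) → cum 656
  mile 100 (E, w=60) → cum 716
Optimal location: mile 32.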